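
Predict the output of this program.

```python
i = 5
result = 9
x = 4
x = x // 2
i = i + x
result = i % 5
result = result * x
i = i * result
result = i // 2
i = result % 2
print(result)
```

x = 4//2 = 2
i = 5+2 = 7
result = 7%5 = 2
result = 2*2 = 4
i = 7*4 = 28
result = 28//2 = 14
i = 14%2 = 0

14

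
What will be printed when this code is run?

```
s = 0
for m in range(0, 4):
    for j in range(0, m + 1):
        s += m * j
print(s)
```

m=0,j=0: s = 0+0 = 0
m=1,j=0: s = 0+0 = 0
m=1,j=1: s = 0+1 = 1
m=2,j=0: s = 1+0 = 1
m=2,j=1: s = 1+2 = 3
m=2,j=2: s = 3+4 = 7
m=3,j=0: s = 7+0 = 7
m=3,j=1: s = 7+3 = 10
m=3,j=2: s = 10+6 = 16
m=3,j=3: s = 16+9 = 25

25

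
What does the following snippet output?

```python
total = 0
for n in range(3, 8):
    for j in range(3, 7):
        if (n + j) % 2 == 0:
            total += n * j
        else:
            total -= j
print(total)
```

n=3,j=3: even sum, total = 0+9 = 9
n=3,j=4: odd sum, total = 9-4 = 5
n=3,j=5: even sum, total = 5+15 = 20
n=3,j=6: odd sum, total = 20-6 = 14
n=4,j=3: odd sum, total = 14-3 = 11
n=4,j=4: even sum, total = 11+16 = 27
n=4,j=5: odd sum, total = 27-5 = 22
n=4,j=6: even sum, total = 22+24 = 46
n=5,j=3: even sum, total = 46+15 = 61
n=5,j=4: odd sum, total = 61-4 = 57
n=5,j=5: even sum, total = 57+25 = 82
n=5,j=6: odd sum, total = 82-6 = 76
n=6,j=3: odd sum, total = 76-3 = 73
n=6,j=4: even sum, total = 73+24 = 97
n=6,j=5: odd sum, total = 97-5 = 92
n=6,j=6: even sum, total = 92+36 = 128
n=7,j=3: even sum, total = 128+21 = 149
n=7,j=4: odd sum, total = 149-4 = 145
n=7,j=5: even sum, total = 145+35 = 180
n=7,j=6: odd sum, total = 180-6 = 174

174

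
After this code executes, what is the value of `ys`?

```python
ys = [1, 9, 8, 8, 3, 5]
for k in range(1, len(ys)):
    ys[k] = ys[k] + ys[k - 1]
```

k=1: ys[1] = 9+1 = 10 → [1, 10, 8, 8, 3, 5]
k=2: ys[2] = 8+10 = 18 → [1, 10, 18, 8, 3, 5]
k=3: ys[3] = 8+18 = 26 → [1, 10, 18, 26, 3, 5]
k=4: ys[4] = 3+26 = 29 → [1, 10, 18, 26, 29, 5]
k=5: ys[5] = 5+29 = 34 → [1, 10, 18, 26, 29, 34]

[1, 10, 18, 26, 29, 34]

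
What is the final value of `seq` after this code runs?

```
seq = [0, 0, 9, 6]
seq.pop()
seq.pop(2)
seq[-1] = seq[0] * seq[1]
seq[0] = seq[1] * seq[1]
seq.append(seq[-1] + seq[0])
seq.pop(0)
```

pop() removes 6 → [0, 0, 9]
pop(2) removes 9 → [0, 0]
seq[-1] = seq[0]*seq[1] = 0*0 = 0 → [0, 0]
seq[0] = seq[1]*seq[1] = 0*0 = 0 → [0, 0]
append seq[-1]+seq[0] = 0+0 = 0 → [0, 0, 0]
pop(0) removes 0 → [0, 0]

[0, 0]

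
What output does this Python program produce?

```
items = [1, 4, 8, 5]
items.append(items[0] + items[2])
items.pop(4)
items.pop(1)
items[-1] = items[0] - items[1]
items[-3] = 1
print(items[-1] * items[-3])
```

-7

append items[0]+items[2] = 1+8 = 9 → [1, 4, 8, 5, 9]
pop(4) removes 9 → [1, 4, 8, 5]
pop(1) removes 4 → [1, 8, 5]
items[-1] = items[0]-items[1] = 1-8 = -7 → [1, 8, -7]
items[-3] = 1 → [1, 8, -7]
items[-1]*items[-3] = (-7)*1 = -7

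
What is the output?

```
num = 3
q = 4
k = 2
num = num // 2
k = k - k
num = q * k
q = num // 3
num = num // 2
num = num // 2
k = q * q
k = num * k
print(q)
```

0

num = 3//2 = 1
k = 2-2 = 0
num = 4*0 = 0
q = 0//3 = 0
num = 0//2 = 0
num = 0//2 = 0
k = 0*0 = 0
k = 0*0 = 0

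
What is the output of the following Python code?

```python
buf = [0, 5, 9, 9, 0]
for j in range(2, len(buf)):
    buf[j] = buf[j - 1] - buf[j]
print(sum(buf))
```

-25

j=2: buf[2] = 5-9 = -4 → [0, 5, -4, 9, 0]
j=3: buf[3] = (-4)-9 = -13 → [0, 5, -4, -13, 0]
j=4: buf[4] = (-13)-0 = -13 → [0, 5, -4, -13, -13]
sum = -25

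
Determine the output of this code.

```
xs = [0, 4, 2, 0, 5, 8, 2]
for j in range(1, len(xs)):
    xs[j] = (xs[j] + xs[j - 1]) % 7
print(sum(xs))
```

25

j=1: xs[1] = (4+0)%7 = 4 → [0, 4, 2, 0, 5, 8, 2]
j=2: xs[2] = (2+4)%7 = 6 → [0, 4, 6, 0, 5, 8, 2]
j=3: xs[3] = (0+6)%7 = 6 → [0, 4, 6, 6, 5, 8, 2]
j=4: xs[4] = (5+6)%7 = 4 → [0, 4, 6, 6, 4, 8, 2]
j=5: xs[5] = (8+4)%7 = 5 → [0, 4, 6, 6, 4, 5, 2]
j=6: xs[6] = (2+5)%7 = 0 → [0, 4, 6, 6, 4, 5, 0]
sum = 25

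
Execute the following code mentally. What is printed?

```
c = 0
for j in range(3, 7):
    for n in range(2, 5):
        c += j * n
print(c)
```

j=3,n=2: c = 0+6 = 6
j=3,n=3: c = 6+9 = 15
j=3,n=4: c = 15+12 = 27
j=4,n=2: c = 27+8 = 35
j=4,n=3: c = 35+12 = 47
j=4,n=4: c = 47+16 = 63
j=5,n=2: c = 63+10 = 73
j=5,n=3: c = 73+15 = 88
j=5,n=4: c = 88+20 = 108
j=6,n=2: c = 108+12 = 120
j=6,n=3: c = 120+18 = 138
j=6,n=4: c = 138+24 = 162

162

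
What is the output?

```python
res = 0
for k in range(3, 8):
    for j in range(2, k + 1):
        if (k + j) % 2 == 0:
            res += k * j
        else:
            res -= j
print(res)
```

k=3,j=2: odd sum, res = 0-2 = -2
k=3,j=3: even sum, res = (-2)+9 = 7
k=4,j=2: even sum, res = 7+8 = 15
k=4,j=3: odd sum, res = 15-3 = 12
k=4,j=4: even sum, res = 12+16 = 28
k=5,j=2: odd sum, res = 28-2 = 26
k=5,j=3: even sum, res = 26+15 = 41
k=5,j=4: odd sum, res = 41-4 = 37
k=5,j=5: even sum, res = 37+25 = 62
k=6,j=2: even sum, res = 62+12 = 74
k=6,j=3: odd sum, res = 74-3 = 71
k=6,j=4: even sum, res = 71+24 = 95
k=6,j=5: odd sum, res = 95-5 = 90
k=6,j=6: even sum, res = 90+36 = 126
k=7,j=2: odd sum, res = 126-2 = 124
k=7,j=3: even sum, res = 124+21 = 145
k=7,j=4: odd sum, res = 145-4 = 141
k=7,j=5: even sum, res = 141+35 = 176
k=7,j=6: odd sum, res = 176-6 = 170
k=7,j=7: even sum, res = 170+49 = 219

219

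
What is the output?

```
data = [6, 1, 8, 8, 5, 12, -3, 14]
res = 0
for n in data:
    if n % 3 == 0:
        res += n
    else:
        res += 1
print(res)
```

n=6: %3==0, res = 0+6 = 6
n=1: not %3==0, res = 6+1 = 7
n=8: not %3==0, res = 7+1 = 8
n=8: not %3==0, res = 8+1 = 9
n=5: not %3==0, res = 9+1 = 10
n=12: %3==0, res = 10+12 = 22
n=-3: %3==0, res = 22+(-3) = 19
n=14: not %3==0, res = 19+1 = 20

20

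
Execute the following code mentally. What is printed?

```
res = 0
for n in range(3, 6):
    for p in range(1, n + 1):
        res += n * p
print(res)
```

n=3,p=1: res = 0+3 = 3
n=3,p=2: res = 3+6 = 9
n=3,p=3: res = 9+9 = 18
n=4,p=1: res = 18+4 = 22
n=4,p=2: res = 22+8 = 30
n=4,p=3: res = 30+12 = 42
n=4,p=4: res = 42+16 = 58
n=5,p=1: res = 58+5 = 63
n=5,p=2: res = 63+10 = 73
n=5,p=3: res = 73+15 = 88
n=5,p=4: res = 88+20 = 108
n=5,p=5: res = 108+25 = 133

133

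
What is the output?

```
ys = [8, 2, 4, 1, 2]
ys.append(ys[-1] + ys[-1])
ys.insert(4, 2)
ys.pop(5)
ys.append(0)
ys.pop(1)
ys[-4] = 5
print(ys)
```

append ys[-1]+ys[-1] = 2+2 = 4 → [8, 2, 4, 1, 2, 4]
insert 2 at 4 → [8, 2, 4, 1, 2, 2, 4]
pop(5) removes 2 → [8, 2, 4, 1, 2, 4]
append 0 → [8, 2, 4, 1, 2, 4, 0]
pop(1) removes 2 → [8, 4, 1, 2, 4, 0]
ys[-4] = 5 → [8, 4, 5, 2, 4, 0]

[8, 4, 5, 2, 4, 0]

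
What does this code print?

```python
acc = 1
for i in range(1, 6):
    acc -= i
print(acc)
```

i=1: acc = 1-1 = 0
i=2: acc = 0-2 = -2
i=3: acc = (-2)-3 = -5
i=4: acc = (-5)-4 = -9
i=5: acc = (-9)-5 = -14

-14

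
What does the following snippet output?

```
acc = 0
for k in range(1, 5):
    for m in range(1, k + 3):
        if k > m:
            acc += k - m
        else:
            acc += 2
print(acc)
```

k=1,m=1: not 1>1, acc = 0+2 = 2
k=1,m=2: not 1>2, acc = 2+2 = 4
k=1,m=3: not 1>3, acc = 4+2 = 6
k=2,m=1: 2>1, acc = 6+1 = 7
k=2,m=2: not 2>2, acc = 7+2 = 9
k=2,m=3: not 2>3, acc = 9+2 = 11
k=2,m=4: not 2>4, acc = 11+2 = 13
k=3,m=1: 3>1, acc = 13+2 = 15
k=3,m=2: 3>2, acc = 15+1 = 16
k=3,m=3: not 3>3, acc = 16+2 = 18
k=3,m=4: not 3>4, acc = 18+2 = 20
k=3,m=5: not 3>5, acc = 20+2 = 22
k=4,m=1: 4>1, acc = 22+3 = 25
k=4,m=2: 4>2, acc = 25+2 = 27
k=4,m=3: 4>3, acc = 27+1 = 28
k=4,m=4: not 4>4, acc = 28+2 = 30
k=4,m=5: not 4>5, acc = 30+2 = 32
k=4,m=6: not 4>6, acc = 32+2 = 34

34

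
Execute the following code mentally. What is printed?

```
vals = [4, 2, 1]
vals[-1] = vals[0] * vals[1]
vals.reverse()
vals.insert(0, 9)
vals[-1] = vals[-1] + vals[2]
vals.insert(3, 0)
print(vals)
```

vals[-1] = vals[0]*vals[1] = 4*2 = 8 → [4, 2, 8]
reverse → [8, 2, 4]
insert 9 at 0 → [9, 8, 2, 4]
vals[-1] = vals[-1]+vals[2] = 4+2 = 6 → [9, 8, 2, 6]
insert 0 at 3 → [9, 8, 2, 0, 6]

[9, 8, 2, 0, 6]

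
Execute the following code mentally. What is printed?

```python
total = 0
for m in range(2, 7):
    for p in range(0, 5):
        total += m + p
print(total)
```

m=2,p=0: total = 0+2 = 2
m=2,p=1: total = 2+3 = 5
m=2,p=2: total = 5+4 = 9
m=2,p=3: total = 9+5 = 14
m=2,p=4: total = 14+6 = 20
m=3,p=0: total = 20+3 = 23
m=3,p=1: total = 23+4 = 27
m=3,p=2: total = 27+5 = 32
m=3,p=3: total = 32+6 = 38
m=3,p=4: total = 38+7 = 45
m=4,p=0: total = 45+4 = 49
m=4,p=1: total = 49+5 = 54
m=4,p=2: total = 54+6 = 60
m=4,p=3: total = 60+7 = 67
m=4,p=4: total = 67+8 = 75
m=5,p=0: total = 75+5 = 80
m=5,p=1: total = 80+6 = 86
m=5,p=2: total = 86+7 = 93
m=5,p=3: total = 93+8 = 101
m=5,p=4: total = 101+9 = 110
m=6,p=0: total = 110+6 = 116
m=6,p=1: total = 116+7 = 123
m=6,p=2: total = 123+8 = 131
m=6,p=3: total = 131+9 = 140
m=6,p=4: total = 140+10 = 150

150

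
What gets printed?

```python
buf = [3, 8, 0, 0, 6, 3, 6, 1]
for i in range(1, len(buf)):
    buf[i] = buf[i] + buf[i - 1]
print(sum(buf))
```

i=1: buf[1] = 8+3 = 11 → [3, 11, 0, 0, 6, 3, 6, 1]
i=2: buf[2] = 0+11 = 11 → [3, 11, 11, 0, 6, 3, 6, 1]
i=3: buf[3] = 0+11 = 11 → [3, 11, 11, 11, 6, 3, 6, 1]
i=4: buf[4] = 6+11 = 17 → [3, 11, 11, 11, 17, 3, 6, 1]
i=5: buf[5] = 3+17 = 20 → [3, 11, 11, 11, 17, 20, 6, 1]
i=6: buf[6] = 6+20 = 26 → [3, 11, 11, 11, 17, 20, 26, 1]
i=7: buf[7] = 1+26 = 27 → [3, 11, 11, 11, 17, 20, 26, 27]
sum = 126

126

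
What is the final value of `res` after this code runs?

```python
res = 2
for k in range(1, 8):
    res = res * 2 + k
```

k=1: res = 2*2+1 = 5
k=2: res = 5*2+2 = 12
k=3: res = 12*2+3 = 27
k=4: res = 27*2+4 = 58
k=5: res = 58*2+5 = 121
k=6: res = 121*2+6 = 248
k=7: res = 248*2+7 = 503

503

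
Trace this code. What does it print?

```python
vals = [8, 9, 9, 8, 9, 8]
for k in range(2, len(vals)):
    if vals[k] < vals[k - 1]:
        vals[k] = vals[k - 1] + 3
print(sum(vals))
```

71

k=2: 9>=9, unchanged → [8, 9, 9, 8, 9, 8]
k=3: 8<9, vals[3] = 9+3 = 12 → [8, 9, 9, 12, 9, 8]
k=4: 9<12, vals[4] = 12+3 = 15 → [8, 9, 9, 12, 15, 8]
k=5: 8<15, vals[5] = 15+3 = 18 → [8, 9, 9, 12, 15, 18]
sum = 71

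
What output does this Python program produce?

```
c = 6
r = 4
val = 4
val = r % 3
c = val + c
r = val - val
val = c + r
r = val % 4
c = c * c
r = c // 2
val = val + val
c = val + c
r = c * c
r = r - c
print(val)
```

val = 4%3 = 1
c = 1+6 = 7
r = 1-1 = 0
val = 7+0 = 7
r = 7%4 = 3
c = 7*7 = 49
r = 49//2 = 24
val = 7+7 = 14
c = 14+49 = 63
r = 63*63 = 3969
r = 3969-63 = 3906

14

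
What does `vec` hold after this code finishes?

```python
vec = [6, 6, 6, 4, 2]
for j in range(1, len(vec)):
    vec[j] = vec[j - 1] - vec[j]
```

j=1: vec[1] = 6-6 = 0 → [6, 0, 6, 4, 2]
j=2: vec[2] = 0-6 = -6 → [6, 0, -6, 4, 2]
j=3: vec[3] = (-6)-4 = -10 → [6, 0, -6, -10, 2]
j=4: vec[4] = (-10)-2 = -12 → [6, 0, -6, -10, -12]

[6, 0, -6, -10, -12]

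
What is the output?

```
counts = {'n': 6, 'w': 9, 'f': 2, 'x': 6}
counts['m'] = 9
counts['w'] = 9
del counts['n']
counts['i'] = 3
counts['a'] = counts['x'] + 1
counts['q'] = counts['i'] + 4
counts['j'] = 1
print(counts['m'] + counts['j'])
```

counts['m'] = 9 → {'n': 6, 'w': 9, 'f': 2, 'x': 6, 'm': 9}
counts['w'] = 9 → {'n': 6, 'w': 9, 'f': 2, 'x': 6, 'm': 9}
del 'n' → {'w': 9, 'f': 2, 'x': 6, 'm': 9}
counts['i'] = 3 → {'w': 9, 'f': 2, 'x': 6, 'm': 9, 'i': 3}
counts['a'] = counts['x']+1 = 7 → {'w': 9, 'f': 2, 'x': 6, 'm': 9, 'i': 3, 'a': 7}
counts['q'] = counts['i']+4 = 7 → {'w': 9, 'f': 2, 'x': 6, 'm': 9, 'i': 3, 'a': 7, 'q': 7}
counts['j'] = 1 → {'w': 9, 'f': 2, 'x': 6, 'm': 9, 'i': 3, 'a': 7, 'q': 7, 'j': 1}
counts['m']+counts['j'] = 9+1 = 10

10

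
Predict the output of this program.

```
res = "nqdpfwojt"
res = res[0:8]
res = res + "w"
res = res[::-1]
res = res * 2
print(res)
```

wjowfpdqnwjowfpdqn

slice [0:8] → 'nqdpfwoj'
+ 'w' → 'nqdpfwojw'
reverse → 'wjowfpdqn'
repeat ×2 → 'wjowfpdqnwjowfpdqn'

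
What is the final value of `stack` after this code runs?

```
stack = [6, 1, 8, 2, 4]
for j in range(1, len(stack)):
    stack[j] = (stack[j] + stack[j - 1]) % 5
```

[6, 2, 0, 2, 1]

j=1: stack[1] = (1+6)%5 = 2 → [6, 2, 8, 2, 4]
j=2: stack[2] = (8+2)%5 = 0 → [6, 2, 0, 2, 4]
j=3: stack[3] = (2+0)%5 = 2 → [6, 2, 0, 2, 4]
j=4: stack[4] = (4+2)%5 = 1 → [6, 2, 0, 2, 1]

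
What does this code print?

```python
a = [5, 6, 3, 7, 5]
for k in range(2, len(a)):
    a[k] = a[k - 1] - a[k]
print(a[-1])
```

k=2: a[2] = 6-3 = 3 → [5, 6, 3, 7, 5]
k=3: a[3] = 3-7 = -4 → [5, 6, 3, -4, 5]
k=4: a[4] = (-4)-5 = -9 → [5, 6, 3, -4, -9]

-9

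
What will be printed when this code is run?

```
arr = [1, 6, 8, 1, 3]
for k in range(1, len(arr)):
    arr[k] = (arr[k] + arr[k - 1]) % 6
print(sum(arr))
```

k=1: arr[1] = (6+1)%6 = 1 → [1, 1, 8, 1, 3]
k=2: arr[2] = (8+1)%6 = 3 → [1, 1, 3, 1, 3]
k=3: arr[3] = (1+3)%6 = 4 → [1, 1, 3, 4, 3]
k=4: arr[4] = (3+4)%6 = 1 → [1, 1, 3, 4, 1]
sum = 10

10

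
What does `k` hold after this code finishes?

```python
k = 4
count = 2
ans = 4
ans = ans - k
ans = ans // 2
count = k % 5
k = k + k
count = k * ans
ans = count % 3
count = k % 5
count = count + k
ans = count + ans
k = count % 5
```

1

ans = 4-4 = 0
ans = 0//2 = 0
count = 4%5 = 4
k = 4+4 = 8
count = 8*0 = 0
ans = 0%3 = 0
count = 8%5 = 3
count = 3+8 = 11
ans = 11+0 = 11
k = 11%5 = 1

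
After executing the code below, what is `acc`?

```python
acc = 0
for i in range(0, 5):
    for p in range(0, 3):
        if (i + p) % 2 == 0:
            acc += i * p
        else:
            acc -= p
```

9

i=0,p=0: even sum, acc = 0+0 = 0
i=0,p=1: odd sum, acc = 0-1 = -1
i=0,p=2: even sum, acc = (-1)+0 = -1
i=1,p=0: odd sum, acc = (-1)-0 = -1
i=1,p=1: even sum, acc = (-1)+1 = 0
i=1,p=2: odd sum, acc = 0-2 = -2
i=2,p=0: even sum, acc = (-2)+0 = -2
i=2,p=1: odd sum, acc = (-2)-1 = -3
i=2,p=2: even sum, acc = (-3)+4 = 1
i=3,p=0: odd sum, acc = 1-0 = 1
i=3,p=1: even sum, acc = 1+3 = 4
i=3,p=2: odd sum, acc = 4-2 = 2
i=4,p=0: even sum, acc = 2+0 = 2
i=4,p=1: odd sum, acc = 2-1 = 1
i=4,p=2: even sum, acc = 1+8 = 9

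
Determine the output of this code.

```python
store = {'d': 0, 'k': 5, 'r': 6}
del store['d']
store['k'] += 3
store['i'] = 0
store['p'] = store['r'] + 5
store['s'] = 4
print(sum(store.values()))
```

29

del 'd' → {'k': 5, 'r': 6}
store['k'] = 5+3 = 8 → {'k': 8, 'r': 6}
store['i'] = 0 → {'k': 8, 'r': 6, 'i': 0}
store['p'] = store['r']+5 = 11 → {'k': 8, 'r': 6, 'i': 0, 'p': 11}
store['s'] = 4 → {'k': 8, 'r': 6, 'i': 0, 'p': 11, 's': 4}
sum of values = 29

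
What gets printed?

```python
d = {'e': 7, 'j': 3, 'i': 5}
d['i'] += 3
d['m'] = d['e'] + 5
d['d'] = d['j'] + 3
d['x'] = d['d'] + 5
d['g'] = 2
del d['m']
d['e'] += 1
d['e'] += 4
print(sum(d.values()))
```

d['i'] = 5+3 = 8 → {'e': 7, 'j': 3, 'i': 8}
d['m'] = d['e']+5 = 12 → {'e': 7, 'j': 3, 'i': 8, 'm': 12}
d['d'] = d['j']+3 = 6 → {'e': 7, 'j': 3, 'i': 8, 'm': 12, 'd': 6}
d['x'] = d['d']+5 = 11 → {'e': 7, 'j': 3, 'i': 8, 'm': 12, 'd': 6, 'x': 11}
d['g'] = 2 → {'e': 7, 'j': 3, 'i': 8, 'm': 12, 'd': 6, 'x': 11, 'g': 2}
del 'm' → {'e': 7, 'j': 3, 'i': 8, 'd': 6, 'x': 11, 'g': 2}
d['e'] = 7+1 = 8 → {'e': 8, 'j': 3, 'i': 8, 'd': 6, 'x': 11, 'g': 2}
d['e'] = 8+4 = 12 → {'e': 12, 'j': 3, 'i': 8, 'd': 6, 'x': 11, 'g': 2}
sum of values = 42

42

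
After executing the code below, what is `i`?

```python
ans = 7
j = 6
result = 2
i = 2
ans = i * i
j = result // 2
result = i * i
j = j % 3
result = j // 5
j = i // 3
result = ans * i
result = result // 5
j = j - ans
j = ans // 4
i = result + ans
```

5

ans = 2*2 = 4
j = 2//2 = 1
result = 2*2 = 4
j = 1%3 = 1
result = 1//5 = 0
j = 2//3 = 0
result = 4*2 = 8
result = 8//5 = 1
j = 0-4 = -4
j = 4//4 = 1
i = 1+4 = 5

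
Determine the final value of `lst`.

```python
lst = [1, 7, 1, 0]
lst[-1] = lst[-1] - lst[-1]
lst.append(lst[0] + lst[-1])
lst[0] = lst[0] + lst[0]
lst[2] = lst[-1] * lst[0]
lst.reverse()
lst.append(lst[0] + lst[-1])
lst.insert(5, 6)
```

lst[-1] = lst[-1]-lst[-1] = 0-0 = 0 → [1, 7, 1, 0]
append lst[0]+lst[-1] = 1+0 = 1 → [1, 7, 1, 0, 1]
lst[0] = lst[0]+lst[0] = 1+1 = 2 → [2, 7, 1, 0, 1]
lst[2] = lst[-1]*lst[0] = 1*2 = 2 → [2, 7, 2, 0, 1]
reverse → [1, 0, 2, 7, 2]
append lst[0]+lst[-1] = 1+2 = 3 → [1, 0, 2, 7, 2, 3]
insert 6 at 5 → [1, 0, 2, 7, 2, 6, 3]

[1, 0, 2, 7, 2, 6, 3]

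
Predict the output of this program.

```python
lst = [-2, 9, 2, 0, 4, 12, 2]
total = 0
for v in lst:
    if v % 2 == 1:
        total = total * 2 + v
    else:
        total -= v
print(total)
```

v=-2: not odd, total = 0-(-2) = 2
v=9: odd, total = 2*2+9 = 13
v=2: not odd, total = 13-2 = 11
v=0: not odd, total = 11-0 = 11
v=4: not odd, total = 11-4 = 7
v=12: not odd, total = 7-12 = -5
v=2: not odd, total = (-5)-2 = -7

-7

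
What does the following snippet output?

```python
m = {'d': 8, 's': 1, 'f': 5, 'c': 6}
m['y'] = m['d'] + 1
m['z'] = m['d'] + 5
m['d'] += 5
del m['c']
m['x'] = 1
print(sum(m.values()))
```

42

m['y'] = m['d']+1 = 9 → {'d': 8, 's': 1, 'f': 5, 'c': 6, 'y': 9}
m['z'] = m['d']+5 = 13 → {'d': 8, 's': 1, 'f': 5, 'c': 6, 'y': 9, 'z': 13}
m['d'] = 8+5 = 13 → {'d': 13, 's': 1, 'f': 5, 'c': 6, 'y': 9, 'z': 13}
del 'c' → {'d': 13, 's': 1, 'f': 5, 'y': 9, 'z': 13}
m['x'] = 1 → {'d': 13, 's': 1, 'f': 5, 'y': 9, 'z': 13, 'x': 1}
sum of values = 42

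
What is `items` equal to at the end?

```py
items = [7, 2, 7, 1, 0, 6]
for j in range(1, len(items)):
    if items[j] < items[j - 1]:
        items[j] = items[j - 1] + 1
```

j=1: 2<7, items[1] = 7+1 = 8 → [7, 8, 7, 1, 0, 6]
j=2: 7<8, items[2] = 8+1 = 9 → [7, 8, 9, 1, 0, 6]
j=3: 1<9, items[3] = 9+1 = 10 → [7, 8, 9, 10, 0, 6]
j=4: 0<10, items[4] = 10+1 = 11 → [7, 8, 9, 10, 11, 6]
j=5: 6<11, items[5] = 11+1 = 12 → [7, 8, 9, 10, 11, 12]

[7, 8, 9, 10, 11, 12]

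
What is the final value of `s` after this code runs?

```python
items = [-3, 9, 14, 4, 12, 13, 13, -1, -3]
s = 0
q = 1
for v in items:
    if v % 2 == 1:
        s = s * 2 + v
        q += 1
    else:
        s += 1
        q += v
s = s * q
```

v=-3: odd, s = 0*2+(-3) = -3; q=2
v=9: odd, s = (-3)*2+9 = 3; q=3
v=14: not odd, s = 3+1 = 4; q=17
v=4: not odd, s = 4+1 = 5; q=21
v=12: not odd, s = 5+1 = 6; q=33
v=13: odd, s = 6*2+13 = 25; q=34
v=13: odd, s = 25*2+13 = 63; q=35
v=-1: odd, s = 63*2+(-1) = 125; q=36
v=-3: odd, s = 125*2+(-3) = 247; q=37
s*q = 247*37 = 9139

9139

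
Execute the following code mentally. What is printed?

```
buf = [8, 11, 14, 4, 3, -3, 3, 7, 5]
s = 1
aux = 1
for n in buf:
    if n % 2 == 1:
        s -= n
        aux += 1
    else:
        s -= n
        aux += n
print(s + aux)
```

-18

n=8: not odd, s = 1-8 = -7; aux=9
n=11: odd, s = (-7)-11 = -18; aux=10
n=14: not odd, s = (-18)-14 = -32; aux=24
n=4: not odd, s = (-32)-4 = -36; aux=28
n=3: odd, s = (-36)-3 = -39; aux=29
n=-3: odd, s = (-39)-(-3) = -36; aux=30
n=3: odd, s = (-36)-3 = -39; aux=31
n=7: odd, s = (-39)-7 = -46; aux=32
n=5: odd, s = (-46)-5 = -51; aux=33
s+aux = (-51)+33 = -18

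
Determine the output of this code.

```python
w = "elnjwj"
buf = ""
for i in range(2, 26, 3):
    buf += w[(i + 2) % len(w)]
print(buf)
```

i=2: add w[4]='w' → 'w'
i=5: add w[1]='l' → 'wl'
i=8: add w[4]='w' → 'wlw'
i=11: add w[1]='l' → 'wlwl'
i=14: add w[4]='w' → 'wlwlw'
i=17: add w[1]='l' → 'wlwlwl'
i=20: add w[4]='w' → 'wlwlwlw'
i=23: add w[1]='l' → 'wlwlwlwl'

wlwlwlwl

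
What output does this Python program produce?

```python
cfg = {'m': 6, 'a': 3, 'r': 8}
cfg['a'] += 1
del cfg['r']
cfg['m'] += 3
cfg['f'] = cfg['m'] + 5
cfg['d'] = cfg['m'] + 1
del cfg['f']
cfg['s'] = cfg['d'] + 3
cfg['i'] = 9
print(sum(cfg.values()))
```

45

cfg['a'] = 3+1 = 4 → {'m': 6, 'a': 4, 'r': 8}
del 'r' → {'m': 6, 'a': 4}
cfg['m'] = 6+3 = 9 → {'m': 9, 'a': 4}
cfg['f'] = cfg['m']+5 = 14 → {'m': 9, 'a': 4, 'f': 14}
cfg['d'] = cfg['m']+1 = 10 → {'m': 9, 'a': 4, 'f': 14, 'd': 10}
del 'f' → {'m': 9, 'a': 4, 'd': 10}
cfg['s'] = cfg['d']+3 = 13 → {'m': 9, 'a': 4, 'd': 10, 's': 13}
cfg['i'] = 9 → {'m': 9, 'a': 4, 'd': 10, 's': 13, 'i': 9}
sum of values = 45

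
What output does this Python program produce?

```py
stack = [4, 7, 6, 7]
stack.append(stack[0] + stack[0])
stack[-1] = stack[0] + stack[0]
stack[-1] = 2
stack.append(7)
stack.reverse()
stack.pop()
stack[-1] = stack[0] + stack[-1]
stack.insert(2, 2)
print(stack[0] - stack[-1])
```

-7

append stack[0]+stack[0] = 4+4 = 8 → [4, 7, 6, 7, 8]
stack[-1] = stack[0]+stack[0] = 4+4 = 8 → [4, 7, 6, 7, 8]
stack[-1] = 2 → [4, 7, 6, 7, 2]
append 7 → [4, 7, 6, 7, 2, 7]
reverse → [7, 2, 7, 6, 7, 4]
pop() removes 4 → [7, 2, 7, 6, 7]
stack[-1] = stack[0]+stack[-1] = 7+7 = 14 → [7, 2, 7, 6, 14]
insert 2 at 2 → [7, 2, 2, 7, 6, 14]
stack[0]-stack[-1] = 7-14 = -7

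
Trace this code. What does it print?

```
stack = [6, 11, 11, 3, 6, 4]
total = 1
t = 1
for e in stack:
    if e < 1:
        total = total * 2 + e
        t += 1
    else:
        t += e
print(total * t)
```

e=6: not <1; t=7
e=11: not <1; t=18
e=11: not <1; t=29
e=3: not <1; t=32
e=6: not <1; t=38
e=4: not <1; t=42
total*t = 1*42 = 42

42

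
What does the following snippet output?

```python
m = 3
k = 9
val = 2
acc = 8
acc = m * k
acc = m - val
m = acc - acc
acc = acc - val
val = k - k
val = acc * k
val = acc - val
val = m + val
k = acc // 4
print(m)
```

0

acc = 3*9 = 27
acc = 3-2 = 1
m = 1-1 = 0
acc = 1-2 = -1
val = 9-9 = 0
val = (-1)*9 = -9
val = (-1)-(-9) = 8
val = 0+8 = 8
k = (-1)//4 = -1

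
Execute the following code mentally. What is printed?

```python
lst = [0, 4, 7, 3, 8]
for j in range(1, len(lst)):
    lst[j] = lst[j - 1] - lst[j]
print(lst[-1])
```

-22

j=1: lst[1] = 0-4 = -4 → [0, -4, 7, 3, 8]
j=2: lst[2] = (-4)-7 = -11 → [0, -4, -11, 3, 8]
j=3: lst[3] = (-11)-3 = -14 → [0, -4, -11, -14, 8]
j=4: lst[4] = (-14)-8 = -22 → [0, -4, -11, -14, -22]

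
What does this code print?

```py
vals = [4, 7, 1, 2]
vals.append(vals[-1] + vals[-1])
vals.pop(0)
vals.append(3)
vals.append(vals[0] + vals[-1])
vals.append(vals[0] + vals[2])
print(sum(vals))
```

36

append vals[-1]+vals[-1] = 2+2 = 4 → [4, 7, 1, 2, 4]
pop(0) removes 4 → [7, 1, 2, 4]
append 3 → [7, 1, 2, 4, 3]
append vals[0]+vals[-1] = 7+3 = 10 → [7, 1, 2, 4, 3, 10]
append vals[0]+vals[2] = 7+2 = 9 → [7, 1, 2, 4, 3, 10, 9]
sum = 36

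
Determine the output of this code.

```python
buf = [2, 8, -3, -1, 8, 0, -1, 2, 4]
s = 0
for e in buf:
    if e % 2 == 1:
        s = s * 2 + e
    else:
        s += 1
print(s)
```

7

e=2: not odd, s = 0+1 = 1
e=8: not odd, s = 1+1 = 2
e=-3: odd, s = 2*2+(-3) = 1
e=-1: odd, s = 1*2+(-1) = 1
e=8: not odd, s = 1+1 = 2
e=0: not odd, s = 2+1 = 3
e=-1: odd, s = 3*2+(-1) = 5
e=2: not odd, s = 5+1 = 6
e=4: not odd, s = 6+1 = 7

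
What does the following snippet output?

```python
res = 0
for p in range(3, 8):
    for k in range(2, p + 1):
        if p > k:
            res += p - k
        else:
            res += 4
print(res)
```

p=3,k=2: 3>2, res = 0+1 = 1
p=3,k=3: not 3>3, res = 1+4 = 5
p=4,k=2: 4>2, res = 5+2 = 7
p=4,k=3: 4>3, res = 7+1 = 8
p=4,k=4: not 4>4, res = 8+4 = 12
p=5,k=2: 5>2, res = 12+3 = 15
p=5,k=3: 5>3, res = 15+2 = 17
p=5,k=4: 5>4, res = 17+1 = 18
p=5,k=5: not 5>5, res = 18+4 = 22
p=6,k=2: 6>2, res = 22+4 = 26
p=6,k=3: 6>3, res = 26+3 = 29
p=6,k=4: 6>4, res = 29+2 = 31
p=6,k=5: 6>5, res = 31+1 = 32
p=6,k=6: not 6>6, res = 32+4 = 36
p=7,k=2: 7>2, res = 36+5 = 41
p=7,k=3: 7>3, res = 41+4 = 45
p=7,k=4: 7>4, res = 45+3 = 48
p=7,k=5: 7>5, res = 48+2 = 50
p=7,k=6: 7>6, res = 50+1 = 51
p=7,k=7: not 7>7, res = 51+4 = 55

55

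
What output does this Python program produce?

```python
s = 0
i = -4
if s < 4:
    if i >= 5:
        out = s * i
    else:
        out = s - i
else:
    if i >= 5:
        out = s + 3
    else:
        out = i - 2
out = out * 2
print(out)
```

8

s=0, i=-4
s < 4 is True; i >= 5 is False
→ out = s - i = 4
out = 4*2 = 8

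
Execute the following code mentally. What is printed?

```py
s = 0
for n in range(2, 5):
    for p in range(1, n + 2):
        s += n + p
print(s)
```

69

n=2,p=1: s = 0+3 = 3
n=2,p=2: s = 3+4 = 7
n=2,p=3: s = 7+5 = 12
n=3,p=1: s = 12+4 = 16
n=3,p=2: s = 16+5 = 21
n=3,p=3: s = 21+6 = 27
n=3,p=4: s = 27+7 = 34
n=4,p=1: s = 34+5 = 39
n=4,p=2: s = 39+6 = 45
n=4,p=3: s = 45+7 = 52
n=4,p=4: s = 52+8 = 60
n=4,p=5: s = 60+9 = 69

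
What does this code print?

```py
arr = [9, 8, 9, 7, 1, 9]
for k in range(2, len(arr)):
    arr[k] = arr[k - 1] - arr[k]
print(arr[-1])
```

k=2: arr[2] = 8-9 = -1 → [9, 8, -1, 7, 1, 9]
k=3: arr[3] = (-1)-7 = -8 → [9, 8, -1, -8, 1, 9]
k=4: arr[4] = (-8)-1 = -9 → [9, 8, -1, -8, -9, 9]
k=5: arr[5] = (-9)-9 = -18 → [9, 8, -1, -8, -9, -18]

-18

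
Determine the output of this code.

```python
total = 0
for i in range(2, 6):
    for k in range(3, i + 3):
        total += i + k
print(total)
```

116

i=2,k=3: total = 0+5 = 5
i=2,k=4: total = 5+6 = 11
i=3,k=3: total = 11+6 = 17
i=3,k=4: total = 17+7 = 24
i=3,k=5: total = 24+8 = 32
i=4,k=3: total = 32+7 = 39
i=4,k=4: total = 39+8 = 47
i=4,k=5: total = 47+9 = 56
i=4,k=6: total = 56+10 = 66
i=5,k=3: total = 66+8 = 74
i=5,k=4: total = 74+9 = 83
i=5,k=5: total = 83+10 = 93
i=5,k=6: total = 93+11 = 104
i=5,k=7: total = 104+12 = 116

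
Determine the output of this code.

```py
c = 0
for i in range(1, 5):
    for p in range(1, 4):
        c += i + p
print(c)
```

54

i=1,p=1: c = 0+2 = 2
i=1,p=2: c = 2+3 = 5
i=1,p=3: c = 5+4 = 9
i=2,p=1: c = 9+3 = 12
i=2,p=2: c = 12+4 = 16
i=2,p=3: c = 16+5 = 21
i=3,p=1: c = 21+4 = 25
i=3,p=2: c = 25+5 = 30
i=3,p=3: c = 30+6 = 36
i=4,p=1: c = 36+5 = 41
i=4,p=2: c = 41+6 = 47
i=4,p=3: c = 47+7 = 54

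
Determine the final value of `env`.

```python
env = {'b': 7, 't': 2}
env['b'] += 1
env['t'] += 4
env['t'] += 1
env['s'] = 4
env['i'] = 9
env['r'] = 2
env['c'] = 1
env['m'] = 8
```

{'b': 8, 't': 7, 's': 4, 'i': 9, 'r': 2, 'c': 1, 'm': 8}

env['b'] = 7+1 = 8 → {'b': 8, 't': 2}
env['t'] = 2+4 = 6 → {'b': 8, 't': 6}
env['t'] = 6+1 = 7 → {'b': 8, 't': 7}
env['s'] = 4 → {'b': 8, 't': 7, 's': 4}
env['i'] = 9 → {'b': 8, 't': 7, 's': 4, 'i': 9}
env['r'] = 2 → {'b': 8, 't': 7, 's': 4, 'i': 9, 'r': 2}
env['c'] = 1 → {'b': 8, 't': 7, 's': 4, 'i': 9, 'r': 2, 'c': 1}
env['m'] = 8 → {'b': 8, 't': 7, 's': 4, 'i': 9, 'r': 2, 'c': 1, 'm': 8}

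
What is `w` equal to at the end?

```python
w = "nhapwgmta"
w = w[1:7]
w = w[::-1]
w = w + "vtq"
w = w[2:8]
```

slice [1:7] → 'hapwgm'
reverse → 'mgwpah'
+ 'vtq' → 'mgwpahvtq'
slice [2:8] → 'wpahvt'

'wpahvt'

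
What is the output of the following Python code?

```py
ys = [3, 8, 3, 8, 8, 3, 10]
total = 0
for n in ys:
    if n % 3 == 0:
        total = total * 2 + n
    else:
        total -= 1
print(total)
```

12

n=3: %3==0, total = 0*2+3 = 3
n=8: not %3==0, total = 3-1 = 2
n=3: %3==0, total = 2*2+3 = 7
n=8: not %3==0, total = 7-1 = 6
n=8: not %3==0, total = 6-1 = 5
n=3: %3==0, total = 5*2+3 = 13
n=10: not %3==0, total = 13-1 = 12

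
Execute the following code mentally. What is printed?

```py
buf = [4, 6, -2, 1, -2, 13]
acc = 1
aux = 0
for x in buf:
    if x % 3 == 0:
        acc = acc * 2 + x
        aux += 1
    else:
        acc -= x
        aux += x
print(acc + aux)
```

5

x=4: not %3==0, acc = 1-4 = -3; aux=4
x=6: %3==0, acc = (-3)*2+6 = 0; aux=5
x=-2: not %3==0, acc = 0-(-2) = 2; aux=3
x=1: not %3==0, acc = 2-1 = 1; aux=4
x=-2: not %3==0, acc = 1-(-2) = 3; aux=2
x=13: not %3==0, acc = 3-13 = -10; aux=15
acc+aux = (-10)+15 = 5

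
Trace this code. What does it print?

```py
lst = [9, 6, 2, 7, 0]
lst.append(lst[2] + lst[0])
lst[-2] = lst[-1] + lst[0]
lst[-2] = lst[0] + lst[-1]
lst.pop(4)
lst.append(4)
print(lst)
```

append lst[2]+lst[0] = 2+9 = 11 → [9, 6, 2, 7, 0, 11]
lst[-2] = lst[-1]+lst[0] = 11+9 = 20 → [9, 6, 2, 7, 20, 11]
lst[-2] = lst[0]+lst[-1] = 9+11 = 20 → [9, 6, 2, 7, 20, 11]
pop(4) removes 20 → [9, 6, 2, 7, 11]
append 4 → [9, 6, 2, 7, 11, 4]

[9, 6, 2, 7, 11, 4]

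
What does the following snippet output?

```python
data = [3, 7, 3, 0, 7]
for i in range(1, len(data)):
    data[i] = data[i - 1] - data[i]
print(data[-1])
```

-14

i=1: data[1] = 3-7 = -4 → [3, -4, 3, 0, 7]
i=2: data[2] = (-4)-3 = -7 → [3, -4, -7, 0, 7]
i=3: data[3] = (-7)-0 = -7 → [3, -4, -7, -7, 7]
i=4: data[4] = (-7)-7 = -14 → [3, -4, -7, -7, -14]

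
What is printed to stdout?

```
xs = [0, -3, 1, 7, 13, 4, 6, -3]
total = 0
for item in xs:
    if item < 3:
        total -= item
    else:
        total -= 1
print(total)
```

item=0: <3, total = 0-0 = 0
item=-3: <3, total = 0-(-3) = 3
item=1: <3, total = 3-1 = 2
item=7: not <3, total = 2-1 = 1
item=13: not <3, total = 1-1 = 0
item=4: not <3, total = 0-1 = -1
item=6: not <3, total = (-1)-1 = -2
item=-3: <3, total = (-2)-(-3) = 1

1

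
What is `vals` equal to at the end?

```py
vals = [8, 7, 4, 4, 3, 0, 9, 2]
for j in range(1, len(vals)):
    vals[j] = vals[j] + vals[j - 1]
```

[8, 15, 19, 23, 26, 26, 35, 37]

j=1: vals[1] = 7+8 = 15 → [8, 15, 4, 4, 3, 0, 9, 2]
j=2: vals[2] = 4+15 = 19 → [8, 15, 19, 4, 3, 0, 9, 2]
j=3: vals[3] = 4+19 = 23 → [8, 15, 19, 23, 3, 0, 9, 2]
j=4: vals[4] = 3+23 = 26 → [8, 15, 19, 23, 26, 0, 9, 2]
j=5: vals[5] = 0+26 = 26 → [8, 15, 19, 23, 26, 26, 9, 2]
j=6: vals[6] = 9+26 = 35 → [8, 15, 19, 23, 26, 26, 35, 2]
j=7: vals[7] = 2+35 = 37 → [8, 15, 19, 23, 26, 26, 35, 37]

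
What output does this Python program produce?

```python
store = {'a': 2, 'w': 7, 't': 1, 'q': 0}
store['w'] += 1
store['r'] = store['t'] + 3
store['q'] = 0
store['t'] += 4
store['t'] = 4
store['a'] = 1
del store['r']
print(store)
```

store['w'] = 7+1 = 8 → {'a': 2, 'w': 8, 't': 1, 'q': 0}
store['r'] = store['t']+3 = 4 → {'a': 2, 'w': 8, 't': 1, 'q': 0, 'r': 4}
store['q'] = 0 → {'a': 2, 'w': 8, 't': 1, 'q': 0, 'r': 4}
store['t'] = 1+4 = 5 → {'a': 2, 'w': 8, 't': 5, 'q': 0, 'r': 4}
store['t'] = 4 → {'a': 2, 'w': 8, 't': 4, 'q': 0, 'r': 4}
store['a'] = 1 → {'a': 1, 'w': 8, 't': 4, 'q': 0, 'r': 4}
del 'r' → {'a': 1, 'w': 8, 't': 4, 'q': 0}

{'a': 1, 'w': 8, 't': 4, 'q': 0}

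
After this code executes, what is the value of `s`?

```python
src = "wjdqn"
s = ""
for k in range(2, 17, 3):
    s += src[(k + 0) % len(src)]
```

k=2: add src[2]='d' → 'd'
k=5: add src[0]='w' → 'dw'
k=8: add src[3]='q' → 'dwq'
k=11: add src[1]='j' → 'dwqj'
k=14: add src[4]='n' → 'dwqjn'

'dwqjn'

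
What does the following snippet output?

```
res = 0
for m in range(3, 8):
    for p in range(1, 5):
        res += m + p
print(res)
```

m=3,p=1: res = 0+4 = 4
m=3,p=2: res = 4+5 = 9
m=3,p=3: res = 9+6 = 15
m=3,p=4: res = 15+7 = 22
m=4,p=1: res = 22+5 = 27
m=4,p=2: res = 27+6 = 33
m=4,p=3: res = 33+7 = 40
m=4,p=4: res = 40+8 = 48
m=5,p=1: res = 48+6 = 54
m=5,p=2: res = 54+7 = 61
m=5,p=3: res = 61+8 = 69
m=5,p=4: res = 69+9 = 78
m=6,p=1: res = 78+7 = 85
m=6,p=2: res = 85+8 = 93
m=6,p=3: res = 93+9 = 102
m=6,p=4: res = 102+10 = 112
m=7,p=1: res = 112+8 = 120
m=7,p=2: res = 120+9 = 129
m=7,p=3: res = 129+10 = 139
m=7,p=4: res = 139+11 = 150

150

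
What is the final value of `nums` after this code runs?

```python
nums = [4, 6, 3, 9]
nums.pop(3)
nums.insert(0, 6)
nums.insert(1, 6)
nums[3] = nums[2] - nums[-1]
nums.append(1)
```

[6, 6, 4, 1, 3, 1]

pop(3) removes 9 → [4, 6, 3]
insert 6 at 0 → [6, 4, 6, 3]
insert 6 at 1 → [6, 6, 4, 6, 3]
nums[3] = nums[2]-nums[-1] = 4-3 = 1 → [6, 6, 4, 1, 3]
append 1 → [6, 6, 4, 1, 3, 1]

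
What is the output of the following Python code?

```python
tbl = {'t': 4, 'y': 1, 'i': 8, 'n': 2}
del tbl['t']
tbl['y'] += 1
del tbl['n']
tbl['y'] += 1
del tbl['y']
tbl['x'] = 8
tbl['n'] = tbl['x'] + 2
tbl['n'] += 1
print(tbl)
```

{'i': 8, 'x': 8, 'n': 11}

del 't' → {'y': 1, 'i': 8, 'n': 2}
tbl['y'] = 1+1 = 2 → {'y': 2, 'i': 8, 'n': 2}
del 'n' → {'y': 2, 'i': 8}
tbl['y'] = 2+1 = 3 → {'y': 3, 'i': 8}
del 'y' → {'i': 8}
tbl['x'] = 8 → {'i': 8, 'x': 8}
tbl['n'] = tbl['x']+2 = 10 → {'i': 8, 'x': 8, 'n': 10}
tbl['n'] = 10+1 = 11 → {'i': 8, 'x': 8, 'n': 11}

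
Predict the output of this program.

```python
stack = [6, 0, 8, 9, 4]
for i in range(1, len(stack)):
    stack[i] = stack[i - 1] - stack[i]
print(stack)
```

i=1: stack[1] = 6-0 = 6 → [6, 6, 8, 9, 4]
i=2: stack[2] = 6-8 = -2 → [6, 6, -2, 9, 4]
i=3: stack[3] = (-2)-9 = -11 → [6, 6, -2, -11, 4]
i=4: stack[4] = (-11)-4 = -15 → [6, 6, -2, -11, -15]

[6, 6, -2, -11, -15]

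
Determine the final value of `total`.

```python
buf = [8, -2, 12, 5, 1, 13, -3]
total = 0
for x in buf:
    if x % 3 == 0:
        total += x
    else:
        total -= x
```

x=8: not %3==0, total = 0-8 = -8
x=-2: not %3==0, total = (-8)-(-2) = -6
x=12: %3==0, total = (-6)+12 = 6
x=5: not %3==0, total = 6-5 = 1
x=1: not %3==0, total = 1-1 = 0
x=13: not %3==0, total = 0-13 = -13
x=-3: %3==0, total = (-13)+(-3) = -16

-16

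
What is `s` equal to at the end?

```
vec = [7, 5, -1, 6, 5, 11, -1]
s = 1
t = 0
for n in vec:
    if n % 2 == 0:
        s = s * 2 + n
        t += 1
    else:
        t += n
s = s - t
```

n=7: not even; t=7
n=5: not even; t=12
n=-1: not even; t=11
n=6: even, s = 1*2+6 = 8; t=12
n=5: not even; t=17
n=11: not even; t=28
n=-1: not even; t=27
s-t = 8-27 = -19

-19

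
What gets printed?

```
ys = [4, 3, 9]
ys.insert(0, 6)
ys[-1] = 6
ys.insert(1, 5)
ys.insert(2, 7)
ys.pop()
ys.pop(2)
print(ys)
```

[6, 5, 4, 3]

insert 6 at 0 → [6, 4, 3, 9]
ys[-1] = 6 → [6, 4, 3, 6]
insert 5 at 1 → [6, 5, 4, 3, 6]
insert 7 at 2 → [6, 5, 7, 4, 3, 6]
pop() removes 6 → [6, 5, 7, 4, 3]
pop(2) removes 7 → [6, 5, 4, 3]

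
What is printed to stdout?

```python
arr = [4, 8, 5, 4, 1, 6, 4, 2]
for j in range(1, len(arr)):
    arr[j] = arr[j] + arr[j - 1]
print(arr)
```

j=1: arr[1] = 8+4 = 12 → [4, 12, 5, 4, 1, 6, 4, 2]
j=2: arr[2] = 5+12 = 17 → [4, 12, 17, 4, 1, 6, 4, 2]
j=3: arr[3] = 4+17 = 21 → [4, 12, 17, 21, 1, 6, 4, 2]
j=4: arr[4] = 1+21 = 22 → [4, 12, 17, 21, 22, 6, 4, 2]
j=5: arr[5] = 6+22 = 28 → [4, 12, 17, 21, 22, 28, 4, 2]
j=6: arr[6] = 4+28 = 32 → [4, 12, 17, 21, 22, 28, 32, 2]
j=7: arr[7] = 2+32 = 34 → [4, 12, 17, 21, 22, 28, 32, 34]

[4, 12, 17, 21, 22, 28, 32, 34]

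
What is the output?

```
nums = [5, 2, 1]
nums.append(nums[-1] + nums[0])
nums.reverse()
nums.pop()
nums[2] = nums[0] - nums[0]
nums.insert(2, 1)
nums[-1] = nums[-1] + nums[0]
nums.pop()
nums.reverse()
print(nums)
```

[1, 1, 6]

append nums[-1]+nums[0] = 1+5 = 6 → [5, 2, 1, 6]
reverse → [6, 1, 2, 5]
pop() removes 5 → [6, 1, 2]
nums[2] = nums[0]-nums[0] = 6-6 = 0 → [6, 1, 0]
insert 1 at 2 → [6, 1, 1, 0]
nums[-1] = nums[-1]+nums[0] = 0+6 = 6 → [6, 1, 1, 6]
pop() removes 6 → [6, 1, 1]
reverse → [1, 1, 6]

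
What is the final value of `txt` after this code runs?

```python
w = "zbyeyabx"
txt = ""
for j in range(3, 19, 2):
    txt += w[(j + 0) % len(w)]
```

j=3: add w[3]='e' → 'e'
j=5: add w[5]='a' → 'ea'
j=7: add w[7]='x' → 'eax'
j=9: add w[1]='b' → 'eaxb'
j=11: add w[3]='e' → 'eaxbe'
j=13: add w[5]='a' → 'eaxbea'
j=15: add w[7]='x' → 'eaxbeax'
j=17: add w[1]='b' → 'eaxbeaxb'

'eaxbeaxb'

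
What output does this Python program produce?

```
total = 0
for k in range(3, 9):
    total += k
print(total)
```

k=3: total = 0+3 = 3
k=4: total = 3+4 = 7
k=5: total = 7+5 = 12
k=6: total = 12+6 = 18
k=7: total = 18+7 = 25
k=8: total = 25+8 = 33

33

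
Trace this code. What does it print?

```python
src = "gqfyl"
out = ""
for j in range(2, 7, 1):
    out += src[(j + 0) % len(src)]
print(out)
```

fylgq

j=2: add src[2]='f' → 'f'
j=3: add src[3]='y' → 'fy'
j=4: add src[4]='l' → 'fyl'
j=5: add src[0]='g' → 'fylg'
j=6: add src[1]='q' → 'fylgq'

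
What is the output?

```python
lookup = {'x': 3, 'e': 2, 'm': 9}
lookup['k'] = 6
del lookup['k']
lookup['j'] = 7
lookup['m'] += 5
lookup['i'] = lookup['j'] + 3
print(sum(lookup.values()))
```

36

lookup['k'] = 6 → {'x': 3, 'e': 2, 'm': 9, 'k': 6}
del 'k' → {'x': 3, 'e': 2, 'm': 9}
lookup['j'] = 7 → {'x': 3, 'e': 2, 'm': 9, 'j': 7}
lookup['m'] = 9+5 = 14 → {'x': 3, 'e': 2, 'm': 14, 'j': 7}
lookup['i'] = lookup['j']+3 = 10 → {'x': 3, 'e': 2, 'm': 14, 'j': 7, 'i': 10}
sum of values = 36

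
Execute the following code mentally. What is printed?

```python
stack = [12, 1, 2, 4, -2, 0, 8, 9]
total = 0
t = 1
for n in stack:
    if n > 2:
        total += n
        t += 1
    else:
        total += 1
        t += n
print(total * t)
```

222

n=12: >2, total = 0+12 = 12; t=2
n=1: not >2, total = 12+1 = 13; t=3
n=2: not >2, total = 13+1 = 14; t=5
n=4: >2, total = 14+4 = 18; t=6
n=-2: not >2, total = 18+1 = 19; t=4
n=0: not >2, total = 19+1 = 20; t=4
n=8: >2, total = 20+8 = 28; t=5
n=9: >2, total = 28+9 = 37; t=6
total*t = 37*6 = 222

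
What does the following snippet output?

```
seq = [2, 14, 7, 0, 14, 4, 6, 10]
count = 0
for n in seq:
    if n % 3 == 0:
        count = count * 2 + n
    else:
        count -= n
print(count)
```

n=2: not %3==0, count = 0-2 = -2
n=14: not %3==0, count = (-2)-14 = -16
n=7: not %3==0, count = (-16)-7 = -23
n=0: %3==0, count = (-23)*2+0 = -46
n=14: not %3==0, count = (-46)-14 = -60
n=4: not %3==0, count = (-60)-4 = -64
n=6: %3==0, count = (-64)*2+6 = -122
n=10: not %3==0, count = (-122)-10 = -132

-132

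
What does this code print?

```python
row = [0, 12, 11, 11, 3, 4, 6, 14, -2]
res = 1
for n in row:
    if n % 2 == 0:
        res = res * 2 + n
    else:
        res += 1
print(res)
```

n=0: even, res = 1*2+0 = 2
n=12: even, res = 2*2+12 = 16
n=11: not even, res = 16+1 = 17
n=11: not even, res = 17+1 = 18
n=3: not even, res = 18+1 = 19
n=4: even, res = 19*2+4 = 42
n=6: even, res = 42*2+6 = 90
n=14: even, res = 90*2+14 = 194
n=-2: even, res = 194*2+(-2) = 386

386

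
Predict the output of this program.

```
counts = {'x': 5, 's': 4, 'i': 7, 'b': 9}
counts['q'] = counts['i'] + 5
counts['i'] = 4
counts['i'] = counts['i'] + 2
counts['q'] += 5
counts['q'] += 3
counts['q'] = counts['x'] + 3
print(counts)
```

{'x': 5, 's': 4, 'i': 6, 'b': 9, 'q': 8}

counts['q'] = counts['i']+5 = 12 → {'x': 5, 's': 4, 'i': 7, 'b': 9, 'q': 12}
counts['i'] = 4 → {'x': 5, 's': 4, 'i': 4, 'b': 9, 'q': 12}
counts['i'] = counts['i']+2 = 6 → {'x': 5, 's': 4, 'i': 6, 'b': 9, 'q': 12}
counts['q'] = 12+5 = 17 → {'x': 5, 's': 4, 'i': 6, 'b': 9, 'q': 17}
counts['q'] = 17+3 = 20 → {'x': 5, 's': 4, 'i': 6, 'b': 9, 'q': 20}
counts['q'] = counts['x']+3 = 8 → {'x': 5, 's': 4, 'i': 6, 'b': 9, 'q': 8}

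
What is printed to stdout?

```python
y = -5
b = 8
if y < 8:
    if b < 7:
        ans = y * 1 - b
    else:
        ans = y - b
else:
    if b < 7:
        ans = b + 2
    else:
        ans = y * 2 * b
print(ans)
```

y=-5, b=8
y < 8 is True; b < 7 is False
→ ans = y - b = -13

-13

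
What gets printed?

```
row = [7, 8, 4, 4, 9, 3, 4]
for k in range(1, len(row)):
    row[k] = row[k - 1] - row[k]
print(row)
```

[7, -1, -5, -9, -18, -21, -25]

k=1: row[1] = 7-8 = -1 → [7, -1, 4, 4, 9, 3, 4]
k=2: row[2] = (-1)-4 = -5 → [7, -1, -5, 4, 9, 3, 4]
k=3: row[3] = (-5)-4 = -9 → [7, -1, -5, -9, 9, 3, 4]
k=4: row[4] = (-9)-9 = -18 → [7, -1, -5, -9, -18, 3, 4]
k=5: row[5] = (-18)-3 = -21 → [7, -1, -5, -9, -18, -21, 4]
k=6: row[6] = (-21)-4 = -25 → [7, -1, -5, -9, -18, -21, -25]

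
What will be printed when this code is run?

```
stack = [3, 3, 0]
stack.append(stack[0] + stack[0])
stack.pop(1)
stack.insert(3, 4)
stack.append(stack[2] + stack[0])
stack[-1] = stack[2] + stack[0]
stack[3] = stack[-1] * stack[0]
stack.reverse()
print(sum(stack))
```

45

append stack[0]+stack[0] = 3+3 = 6 → [3, 3, 0, 6]
pop(1) removes 3 → [3, 0, 6]
insert 4 at 3 → [3, 0, 6, 4]
append stack[2]+stack[0] = 6+3 = 9 → [3, 0, 6, 4, 9]
stack[-1] = stack[2]+stack[0] = 6+3 = 9 → [3, 0, 6, 4, 9]
stack[3] = stack[-1]*stack[0] = 9*3 = 27 → [3, 0, 6, 27, 9]
reverse → [9, 27, 6, 0, 3]
sum = 45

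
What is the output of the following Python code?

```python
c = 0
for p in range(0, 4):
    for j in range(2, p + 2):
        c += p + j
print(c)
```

30

p=1,j=2: c = 0+3 = 3
p=2,j=2: c = 3+4 = 7
p=2,j=3: c = 7+5 = 12
p=3,j=2: c = 12+5 = 17
p=3,j=3: c = 17+6 = 23
p=3,j=4: c = 23+7 = 30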